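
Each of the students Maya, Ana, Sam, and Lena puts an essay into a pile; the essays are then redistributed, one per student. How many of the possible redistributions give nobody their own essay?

This is the derangement count D_4: permutations of 4 items with no fixed point.
By inclusion–exclusion this is Σ_{j=0}^{4} (−1)^j C(4,j)·(4−j)!.
Computing: 24 − 24 + 12 − 4 + 1 = 9.

9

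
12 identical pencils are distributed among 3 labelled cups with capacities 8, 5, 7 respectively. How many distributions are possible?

38

By stars and bars, unrestricted non-negative solutions to x_1+…+x_3 = 12 number C(12+2,2) = 91.
Subtract solutions that violate a single cap (substitute x_i' = x_i − (cap_i+1)): x_1 ≥ 9 gives C(5,2) = 10; x_2 ≥ 6 gives C(8,2) = 28; x_3 ≥ 8 gives C(6,2) = 15. Together 53.
No two caps can be exceeded simultaneously, so the pair terms are all 0.
By inclusion–exclusion the count is 91 − 53 + 0 = 38.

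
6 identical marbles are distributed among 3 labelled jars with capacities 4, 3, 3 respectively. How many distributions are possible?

13

Ignoring the caps, the number of non-negative solutions to x_1+…+x_3 = 6 is C(8,2) = 28.
Subtract solutions that violate a single cap (substitute x_i' = x_i − (cap_i+1)): x_1 ≥ 5 gives C(3,2) = 3; x_2 ≥ 4 gives C(4,2) = 6; x_3 ≥ 4 gives C(4,2) = 6. Together 15.
No two caps can be exceeded simultaneously, so the pair terms are all 0.
By inclusion–exclusion the count is 28 − 15 + 0 = 13.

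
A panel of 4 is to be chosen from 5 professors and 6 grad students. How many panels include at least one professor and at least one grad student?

310

Unrestricted: C(11,4) = 330 ways to pick any 4 of the 11.
Subtract selections that omit an entire group: no professors → C(6,4) = 15; no grad students → C(5,4) = 5.
Both groups omitted at once is impossible, so 330 − 20 = 310.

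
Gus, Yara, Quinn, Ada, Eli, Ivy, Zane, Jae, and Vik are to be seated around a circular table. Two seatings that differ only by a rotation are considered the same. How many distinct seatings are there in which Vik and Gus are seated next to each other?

Treat {Vik, Gus} as one unit (2 internal orders) and seat the resulting 8 units around the table: (7)! circular arrangements.
So 2 × (7)! = 2 × 5040 = 10080.

10080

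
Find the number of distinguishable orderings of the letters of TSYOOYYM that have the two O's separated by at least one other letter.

There are 8!/(3!·2!) = 3360 arrangements of TSYOOYYM in total.
If the two O's are adjacent, glue them into one block, leaving 7 items to arrange: (7)!/(3!) = 840 ways.
Hence 3360 − 840 = 2520.

2520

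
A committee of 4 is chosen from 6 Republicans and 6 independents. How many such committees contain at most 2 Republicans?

360

Split by how many Republicans are chosen (0 through 2).
Sum: C(6,0)·C(6,4) + C(6,1)·C(6,3) + C(6,2)·C(6,2) = 15 + 120 + 225 = 360.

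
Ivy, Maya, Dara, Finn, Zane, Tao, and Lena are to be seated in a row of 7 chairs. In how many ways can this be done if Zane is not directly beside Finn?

Of the 7! = 5040 arrangements, those with Zane and Finn adjacent number 2 × 6! = 1440 (treat the pair as a block with 2 internal orders).
So 5040 − 1440 = 3600 arrangements keep them apart.

3600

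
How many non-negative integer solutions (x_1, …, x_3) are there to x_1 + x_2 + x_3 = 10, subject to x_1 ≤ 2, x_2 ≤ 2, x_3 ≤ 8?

6

Ignoring the caps, the number of non-negative solutions to x_1+…+x_3 = 10 is C(12,2) = 66.
Subtract solutions that violate a single cap (substitute x_i' = x_i − (cap_i+1)): x_1 ≥ 3 gives C(9,2) = 36; x_2 ≥ 3 gives C(9,2) = 36; x_3 ≥ 9 gives C(3,2) = 3. Together 75.
Add back pairs where two caps are both exceeded: 15 + 0 + 0 = 15.
By inclusion–exclusion the count is 66 − 75 + 15 = 6.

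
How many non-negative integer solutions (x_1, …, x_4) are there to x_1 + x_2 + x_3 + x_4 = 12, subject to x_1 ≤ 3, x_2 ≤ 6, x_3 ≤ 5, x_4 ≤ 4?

69

Without the upper bounds there are C(15,3) = 455 ways to split 12 among 4 variables.
Subtract solutions that violate a single cap (substitute x_i' = x_i − (cap_i+1)): x_1 ≥ 4 gives C(11,3) = 165; x_2 ≥ 7 gives C(8,3) = 56; x_3 ≥ 6 gives C(9,3) = 84; x_4 ≥ 5 gives C(10,3) = 120. Together 425.
Add back pairs where two caps are both exceeded: 4 + 10 + 20 + 0 + 1 + 4 = 39.
By inclusion–exclusion the count is 455 − 425 + 39 = 69.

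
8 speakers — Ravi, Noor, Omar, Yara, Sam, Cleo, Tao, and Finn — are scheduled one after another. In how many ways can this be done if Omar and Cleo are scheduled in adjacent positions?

10080

Glue Omar and Cleo into one block (2 internal orders), leaving 7 units to arrange in a row.
So the count is 2·(7)! = 10080.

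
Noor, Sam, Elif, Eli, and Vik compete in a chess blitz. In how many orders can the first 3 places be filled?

60

This is an ordered selection of 3 from 5: P(5,3).
That gives 5 × 4 × 3 = 60.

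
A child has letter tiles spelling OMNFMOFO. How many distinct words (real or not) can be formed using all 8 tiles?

1680

Letter multiplicities in OMNFMOFO: F×2, M×2, N×1, O×3.
So there are 8! / (3!·2!·2!) = 1680 distinguishable arrangements.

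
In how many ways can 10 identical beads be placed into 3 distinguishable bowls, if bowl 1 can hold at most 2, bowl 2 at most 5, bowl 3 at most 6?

Ignoring the caps, the number of non-negative solutions to x_1+…+x_3 = 10 is C(12,2) = 66.
Subtract solutions that violate a single cap (substitute x_i' = x_i − (cap_i+1)): x_1 ≥ 3 gives C(9,2) = 36; x_2 ≥ 6 gives C(6,2) = 15; x_3 ≥ 7 gives C(5,2) = 10. Together 61.
Add back pairs where two caps are both exceeded: 3 + 1 + 0 = 4.
By inclusion–exclusion the count is 66 − 61 + 4 = 9.

9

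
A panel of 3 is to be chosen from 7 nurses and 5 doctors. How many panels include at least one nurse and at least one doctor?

175

Unrestricted: C(12,3) = 220 ways to pick any 3 of the 12.
Selections missing a whole group: no nurses → C(5,3) = 10; no doctors → C(7,3) = 35.
Both groups omitted at once is impossible, so 220 − 45 = 175.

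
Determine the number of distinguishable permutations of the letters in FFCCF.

FFCCF has 5 letters with C appearing twice and F appearing 3 times.
Dividing 5! = 120 by 3!·2! = 12 for the repeated letters gives 10.

10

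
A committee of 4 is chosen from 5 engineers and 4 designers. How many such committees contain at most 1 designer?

Split by how many designers are chosen (0 through 1).
Sum: C(4,0)·C(5,4) + C(4,1)·C(5,3) = 5 + 40 = 45.

45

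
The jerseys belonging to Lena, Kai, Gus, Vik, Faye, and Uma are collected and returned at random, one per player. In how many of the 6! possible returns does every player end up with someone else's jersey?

This is the derangement count D_6: permutations of 6 items with no fixed point.
By inclusion–exclusion this is Σ_{j=0}^{6} (−1)^j C(6,j)·(6−j)!.
Computing: 720 − 720 + 360 − 120 + 30 − 6 + 1 = 265.

265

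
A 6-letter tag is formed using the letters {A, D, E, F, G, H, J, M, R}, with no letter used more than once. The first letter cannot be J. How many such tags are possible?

53760

The first letter has 9−1 = 8 choices (anything except J).
The remaining 5 letters are filled from the other 8 symbols without repetition: 8 × 7 × 6 × 5 × 4 = 6720.
Total: 8 × 6720 = 53760.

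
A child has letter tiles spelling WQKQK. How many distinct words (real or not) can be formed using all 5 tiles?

The 5 letters of WQKQK have repeats: K appearing twice and Q appearing twice.
So there are 5! / (2!·2!) = 30 distinguishable arrangements.

30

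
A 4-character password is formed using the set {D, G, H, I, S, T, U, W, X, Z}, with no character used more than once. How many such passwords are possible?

Choose and order 4 of the 10 symbols: the first character has 10 options, the next 9, then 8, 7.
10 × 9 × 8 × 7 = 5040.

5040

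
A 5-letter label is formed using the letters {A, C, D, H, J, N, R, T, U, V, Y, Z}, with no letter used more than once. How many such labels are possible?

This is a permutation of 5 out of 12: P(12,5) = 12!/7!.
12 × 11 × 10 × 9 × 8 = 95040.

95040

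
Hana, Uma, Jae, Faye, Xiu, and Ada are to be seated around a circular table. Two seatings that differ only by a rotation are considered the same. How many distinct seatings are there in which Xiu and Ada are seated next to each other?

48

Treat {Xiu, Ada} as one unit (2 internal orders) and seat the resulting 5 units around the table: (4)! circular arrangements.
So 2 × (4)! = 2 × 24 = 48.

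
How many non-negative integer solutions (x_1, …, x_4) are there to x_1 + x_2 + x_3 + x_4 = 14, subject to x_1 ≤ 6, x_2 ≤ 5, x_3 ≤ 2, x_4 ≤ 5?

31

Without the upper bounds there are C(17,3) = 680 ways to split 14 among 4 variables.
Subtract solutions that violate a single cap (substitute x_i' = x_i − (cap_i+1)): x_1 ≥ 7 gives C(10,3) = 120; x_2 ≥ 6 gives C(11,3) = 165; x_3 ≥ 3 gives C(14,3) = 364; x_4 ≥ 6 gives C(11,3) = 165. Together 814.
Add back pairs where two caps are both exceeded: 4 + 35 + 4 + 56 + 10 + 56 = 165.
By inclusion–exclusion the count is 680 − 814 + 165 = 31.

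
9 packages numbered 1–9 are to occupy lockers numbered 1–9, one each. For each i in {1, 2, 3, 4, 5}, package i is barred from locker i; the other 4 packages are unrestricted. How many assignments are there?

Let Aᵢ (for 1 ≤ i ≤ 5) be the placements that put package i in its forbidden locker. Any j of these fix j positions, leaving (9−j)! ways to fill the rest, and there are C(5,j) ways to pick which j.
By inclusion–exclusion, the number of valid placements is Σ_{j=0}^{5} (−1)^j C(5,j)·(9−j)!.
Computing: 362880 − 201600 + 50400 − 7200 + 600 − 24 = 205056.

205056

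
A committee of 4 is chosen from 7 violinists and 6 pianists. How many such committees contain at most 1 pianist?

Split by how many pianists are chosen (0 through 1).
Sum: C(6,0)·C(7,4) + C(6,1)·C(7,3) = 35 + 210 = 245.

245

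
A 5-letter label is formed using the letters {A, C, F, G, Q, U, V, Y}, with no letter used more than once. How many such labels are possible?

This is a permutation of 5 out of 8: P(8,5) = 8!/3!.
That product is 8 × 7 × 6 × 5 × 4 = 6720.

6720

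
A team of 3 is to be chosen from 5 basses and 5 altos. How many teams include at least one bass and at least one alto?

Unrestricted: C(10,3) = 120 ways to pick any 3 of the 10.
Selections missing a whole group: no basses → C(5,3) = 10; no altos → C(5,3) = 10.
Both groups omitted at once is impossible, so 120 − 20 = 100.

100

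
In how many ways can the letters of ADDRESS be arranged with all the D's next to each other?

360

Treat the 2 copies of D as a single block. The multiset to arrange is then {DD, A, E, R, S, S}, 6 items in all.
That gives (6)!/(2!) = 360 arrangements.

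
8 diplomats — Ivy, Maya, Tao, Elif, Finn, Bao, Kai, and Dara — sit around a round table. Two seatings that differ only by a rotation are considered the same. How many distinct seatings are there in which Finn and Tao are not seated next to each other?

3600

All circular seatings of 8 people number (7)! = 5040.
Those with Finn next to Tao: fuse the pair into one unit and seat 7 units around a circle — 2·(6)! = 1440.
Subtracting, 5040 − 1440 = 3600.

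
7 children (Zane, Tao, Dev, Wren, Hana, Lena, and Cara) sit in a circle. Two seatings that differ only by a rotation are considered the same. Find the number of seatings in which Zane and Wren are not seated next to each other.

Without the restriction there are (6)! = 720 seatings.
Seatings with Zane beside Wren: treat them as a block with 2 internal orders, giving 2 × (5)! = 240.
Subtracting, 720 − 240 = 480.

480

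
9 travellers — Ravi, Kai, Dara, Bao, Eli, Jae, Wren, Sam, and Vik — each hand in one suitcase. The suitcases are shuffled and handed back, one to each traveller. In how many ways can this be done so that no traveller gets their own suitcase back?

133496

Count assignments avoiding every fixed point. For any j of the 9 travellers fixed to their own suitcase, the other 9−j can be arranged in (9−j)! ways.
By inclusion–exclusion this is Σ_{j=0}^{9} (−1)^j C(9,j)·(9−j)!.
Computing: 362880 − 362880 + 181440 − 60480 + 15120 − 3024 + 504 − 72 + 9 − 1 = 133496.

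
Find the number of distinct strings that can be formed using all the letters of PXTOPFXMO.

PXTOPFXMO has 9 letters with O appearing twice, P appearing twice, and X appearing twice.
So there are 9! / (2!·2!·2!) = 45360 distinguishable arrangements.

45360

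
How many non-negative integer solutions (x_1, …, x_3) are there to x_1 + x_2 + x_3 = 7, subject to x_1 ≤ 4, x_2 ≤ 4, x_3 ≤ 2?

9

Without the upper bounds there are C(9,2) = 36 ways to split 7 among 3 variables.
Subtract solutions that violate a single cap (substitute x_i' = x_i − (cap_i+1)): x_1 ≥ 5 gives C(4,2) = 6; x_2 ≥ 5 gives C(4,2) = 6; x_3 ≥ 3 gives C(6,2) = 15. Together 27.
No two caps can be exceeded simultaneously, so the pair terms are all 0.
By inclusion–exclusion the count is 36 − 27 + 0 = 9.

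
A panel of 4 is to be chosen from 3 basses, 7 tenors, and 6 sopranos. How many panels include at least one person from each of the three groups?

Total 4-person selections from all 16: C(16,4) = 1820.
Subtract selections that omit an entire group: no basses → C(13,4) = 715; no tenors → C(9,4) = 126; no sopranos → C(10,4) = 210.
Add back selections omitting two groups (i.e. drawn from a single group): C(3,4) + C(7,4) + C(6,4) = 50.
By inclusion–exclusion: 1820 − 1051 + 50 = 819.

819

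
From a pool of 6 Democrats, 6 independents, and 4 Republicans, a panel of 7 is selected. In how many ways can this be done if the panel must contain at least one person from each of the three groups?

10408

Unrestricted: C(16,7) = 11440 ways to pick any 7 of the 16.
Selections missing a whole group: no Democrats → C(10,7) = 120; no independents → C(10,7) = 120; no Republicans → C(12,7) = 792.
Add back selections omitting two groups (i.e. drawn from a single group): C(6,7) + C(6,7) + C(4,7) = 0.
By inclusion–exclusion: 11440 − 1032 + 0 = 10408.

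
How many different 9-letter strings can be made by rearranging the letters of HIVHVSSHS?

5040

The 9 letters of HIVHVSSHS have repeats: H appearing 3 times, S appearing 3 times, and V appearing twice.
The number of distinct arrangements is 9!/(3!·3!·2!) = 362880/72 = 5040.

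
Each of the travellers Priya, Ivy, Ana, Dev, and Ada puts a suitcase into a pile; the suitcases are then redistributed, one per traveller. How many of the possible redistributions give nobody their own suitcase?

Count assignments avoiding every fixed point. For any j of the 5 travellers fixed to their own suitcase, the other 5−j can be arranged in (5−j)! ways.
By inclusion–exclusion this is Σ_{j=0}^{5} (−1)^j C(5,j)·(5−j)!.
Computing: 120 − 120 + 60 − 20 + 5 − 1 = 44.

44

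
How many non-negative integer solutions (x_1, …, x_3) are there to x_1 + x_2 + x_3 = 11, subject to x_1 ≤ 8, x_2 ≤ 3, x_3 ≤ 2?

6

Ignoring the caps, the number of non-negative solutions to x_1+…+x_3 = 11 is C(13,2) = 78.
Subtract solutions that violate a single cap (substitute x_i' = x_i − (cap_i+1)): x_1 ≥ 9 gives C(4,2) = 6; x_2 ≥ 4 gives C(9,2) = 36; x_3 ≥ 3 gives C(10,2) = 45. Together 87.
Add back pairs where two caps are both exceeded: 0 + 0 + 15 = 15.
By inclusion–exclusion the count is 78 − 87 + 15 = 6.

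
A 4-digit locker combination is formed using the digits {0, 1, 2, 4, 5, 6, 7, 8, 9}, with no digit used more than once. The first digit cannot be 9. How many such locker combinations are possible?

The first digit has 9−1 = 8 choices (anything except 9).
The remaining 3 digits are filled from the other 8 symbols without repetition: 8 × 7 × 6 = 336.
Total: 8 × 336 = 2688.

2688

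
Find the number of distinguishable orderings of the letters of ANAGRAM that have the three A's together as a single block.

120

Treat the 3 copies of A as a single block. The multiset to arrange is then {AAA, G, M, N, R}, 5 items in all.
All 5 items are distinct, so there are (5)! = 120 arrangements.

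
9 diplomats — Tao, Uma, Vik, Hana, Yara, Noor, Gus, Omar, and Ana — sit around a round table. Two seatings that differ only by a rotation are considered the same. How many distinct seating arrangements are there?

40320

Fix one person's seat to break rotational symmetry; the remaining 8 people can be arranged in (8)! = 40320 ways.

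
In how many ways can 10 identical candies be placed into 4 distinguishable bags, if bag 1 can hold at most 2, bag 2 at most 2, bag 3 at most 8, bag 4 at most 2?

By stars and bars, unrestricted non-negative solutions to x_1+…+x_4 = 10 number C(10+3,3) = 286.
Subtract solutions that violate a single cap (substitute x_i' = x_i − (cap_i+1)): x_1 ≥ 3 gives C(10,3) = 120; x_2 ≥ 3 gives C(10,3) = 120; x_3 ≥ 9 gives C(4,3) = 4; x_4 ≥ 3 gives C(10,3) = 120. Together 364.
Add back pairs where two caps are both exceeded: 35 + 0 + 35 + 0 + 35 + 0 = 105.
Subtract triples: 0 + 4 + 0 + 0 = 4.
By inclusion–exclusion the count is 286 − 364 + 105 − 4 = 23.

23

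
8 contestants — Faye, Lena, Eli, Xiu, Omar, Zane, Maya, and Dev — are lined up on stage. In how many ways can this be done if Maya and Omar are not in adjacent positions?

30240

There are 8! = 40320 arrangements in all. If Maya and Omar are adjacent, merging them into one block gives 2·(7)! = 10080 arrangements.
Complementary counting: 40320 − 10080 = 30240.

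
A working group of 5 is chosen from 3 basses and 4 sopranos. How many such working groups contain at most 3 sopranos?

18

Split by how many sopranos are chosen (0 through 3).
Sum: C(4,0)·C(3,5) + C(4,1)·C(3,4) + C(4,2)·C(3,3) + C(4,3)·C(3,2) = 0 + 0 + 6 + 12 = 18.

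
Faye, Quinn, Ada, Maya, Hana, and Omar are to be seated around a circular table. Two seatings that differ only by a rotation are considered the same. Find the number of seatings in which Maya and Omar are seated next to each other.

48

Glue Maya and Omar into a block (2 internal orders). Seating 5 units around a circle gives (4)! arrangements.
So 2 × (4)! = 2 × 24 = 48.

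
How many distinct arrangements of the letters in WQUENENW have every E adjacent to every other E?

1260

Treat the 2 copies of E as a single block. The multiset to arrange is then {EE, N, N, Q, U, W, W}, 7 items in all.
That gives (7)!/(2!·2!) = 1260 arrangements.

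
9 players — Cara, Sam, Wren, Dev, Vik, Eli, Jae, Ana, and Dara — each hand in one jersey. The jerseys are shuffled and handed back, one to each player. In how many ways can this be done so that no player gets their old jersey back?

Let Aᵢ be the assignments in which player i gets their old jersey. We want the size of the complement of A₁∪…∪A_9.
By inclusion–exclusion this is Σ_{j=0}^{9} (−1)^j C(9,j)·(9−j)!.
Computing: 362880 − 362880 + 181440 − 60480 + 15120 − 3024 + 504 − 72 + 9 − 1 = 133496.

133496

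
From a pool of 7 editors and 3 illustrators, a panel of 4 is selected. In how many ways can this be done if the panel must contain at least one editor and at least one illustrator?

175

Unrestricted: C(10,4) = 210 ways to pick any 4 of the 10.
Selections missing a whole group: no editors → C(3,4) = 0; no illustrators → C(7,4) = 35.
Both groups omitted at once is impossible, so 210 − 35 = 175.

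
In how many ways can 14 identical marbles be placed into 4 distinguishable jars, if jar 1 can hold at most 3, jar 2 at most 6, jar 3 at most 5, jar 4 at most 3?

Without the upper bounds there are C(17,3) = 680 ways to split 14 among 4 jars.
Subtract solutions that violate a single cap (substitute x_i' = x_i − (cap_i+1)): x_1 ≥ 4 gives C(13,3) = 286; x_2 ≥ 7 gives C(10,3) = 120; x_3 ≥ 6 gives C(11,3) = 165; x_4 ≥ 4 gives C(13,3) = 286. Together 857.
Add back pairs where two caps are both exceeded: 20 + 35 + 84 + 4 + 20 + 35 = 198.
Subtract triples: 0 + 0 + 1 + 0 = 1.
By inclusion–exclusion the count is 680 − 857 + 198 − 1 = 20.

20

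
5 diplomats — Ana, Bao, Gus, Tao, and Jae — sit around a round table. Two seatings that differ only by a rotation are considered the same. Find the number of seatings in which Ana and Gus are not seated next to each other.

12

All circular seatings of 5 people number (4)! = 24.
Those with Ana next to Gus: fuse the pair into one unit and seat 4 units around a circle — 2·(3)! = 12.
Subtracting, 24 − 12 = 12.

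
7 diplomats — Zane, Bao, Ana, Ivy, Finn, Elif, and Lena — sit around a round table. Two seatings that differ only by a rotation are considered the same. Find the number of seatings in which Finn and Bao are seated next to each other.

240

Treat {Finn, Bao} as one unit (2 internal orders) and seat the resulting 6 units around the table: (5)! circular arrangements.
So 2 × (5)! = 2 × 120 = 240.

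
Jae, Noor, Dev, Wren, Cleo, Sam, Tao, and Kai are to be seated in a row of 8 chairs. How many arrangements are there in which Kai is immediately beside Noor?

10080

Treat {Kai, Noor} as a single unit. There are 7 units to order, and the pair itself can be ordered 2 ways.
That gives 2 × 7! = 2 × 5040 = 10080.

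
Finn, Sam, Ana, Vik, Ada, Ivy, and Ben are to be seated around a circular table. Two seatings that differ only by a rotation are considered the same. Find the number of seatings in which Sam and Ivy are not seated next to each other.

480

All circular seatings of 7 people number (6)! = 720.
Seatings with Sam beside Ivy: treat them as a block with 2 internal orders, giving 2 × (5)! = 240.
Subtracting, 720 − 240 = 480.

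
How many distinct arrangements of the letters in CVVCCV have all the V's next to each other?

4

Treat the 3 copies of V as a single block. The multiset to arrange is then {VVV, C, C, C}, 4 items in all.
That gives (4)!/(3!) = 4 arrangements.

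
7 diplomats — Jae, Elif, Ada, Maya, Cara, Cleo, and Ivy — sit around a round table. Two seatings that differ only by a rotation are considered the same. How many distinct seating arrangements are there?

Around a circle, 7 distinct people have 7!/7 = (6)! = 720 rotationally distinct seatings.

720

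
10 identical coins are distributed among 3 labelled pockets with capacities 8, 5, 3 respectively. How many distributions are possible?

Without the upper bounds there are C(12,2) = 66 ways to split 10 among 3 pockets.
Subtract solutions that violate a single cap (substitute x_i' = x_i − (cap_i+1)): x_1 ≥ 9 gives C(3,2) = 3; x_2 ≥ 6 gives C(6,2) = 15; x_3 ≥ 4 gives C(8,2) = 28. Together 46.
Add back pairs where two caps are both exceeded: 0 + 0 + 1 = 1.
By inclusion–exclusion the count is 66 − 46 + 1 = 21.

21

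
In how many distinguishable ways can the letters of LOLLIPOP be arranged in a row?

Letter multiplicities in LOLLIPOP: I×1, L×3, O×2, P×2.
The number of distinct arrangements is 8!/(3!·2!·2!) = 40320/24 = 1680.

1680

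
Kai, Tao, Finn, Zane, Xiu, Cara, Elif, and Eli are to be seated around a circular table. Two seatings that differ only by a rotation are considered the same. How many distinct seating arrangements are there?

5040

Fix one person's seat to break rotational symmetry; the remaining 7 people can be arranged in (7)! = 5040 ways.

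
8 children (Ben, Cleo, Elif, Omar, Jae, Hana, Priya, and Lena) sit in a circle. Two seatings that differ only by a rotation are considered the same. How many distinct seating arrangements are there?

5040

Seat Ben anywhere (absorbing the rotational symmetry), then permute the other 7: (7)! = 5040.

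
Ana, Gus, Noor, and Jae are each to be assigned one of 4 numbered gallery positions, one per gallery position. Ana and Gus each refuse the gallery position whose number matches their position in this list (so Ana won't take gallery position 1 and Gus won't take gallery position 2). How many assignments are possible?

14

Let Aᵢ (for i ∈ {1, 2}) be the placements that put person i in their forbidden gallery position. Any j of these fix j positions, leaving (4−j)! ways to fill the rest, and there are C(2,j) ways to pick which j.
By inclusion–exclusion, the number of valid placements is Σ_{j=0}^{2} (−1)^j C(2,j)·(4−j)!.
Computing: 24 − 12 + 2 = 14.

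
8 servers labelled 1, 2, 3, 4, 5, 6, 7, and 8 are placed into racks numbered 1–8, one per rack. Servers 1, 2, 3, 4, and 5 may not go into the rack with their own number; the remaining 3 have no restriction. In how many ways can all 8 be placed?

21234

Let Aᵢ (for 1 ≤ i ≤ 5) be the placements that put server i in its forbidden rack. Any j of these fix j positions, leaving (8−j)! ways to fill the rest, and there are C(5,j) ways to pick which j.
By inclusion–exclusion, the number of valid placements is Σ_{j=0}^{5} (−1)^j C(5,j)·(8−j)!.
Computing: 40320 − 25200 + 7200 − 1200 + 120 − 6 = 21234.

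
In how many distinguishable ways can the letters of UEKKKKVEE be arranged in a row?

UEKKKKVEE has 9 letters with E appearing 3 times and K appearing 4 times.
The number of distinct arrangements is 9!/(4!·3!) = 362880/144 = 2520.

2520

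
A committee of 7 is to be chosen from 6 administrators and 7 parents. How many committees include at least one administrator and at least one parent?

1715

Unrestricted: C(13,7) = 1716 ways to pick any 7 of the 13.
Selections missing a whole group: no administrators → C(7,7) = 1; no parents → C(6,7) = 0.
Both groups omitted at once is impossible, so 1716 − 1 = 1715.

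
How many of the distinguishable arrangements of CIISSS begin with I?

Fix I in the first position and arrange the remaining 5 letters.
Those 5 letters have S appearing 3 times, giving (5)!/(3!) = 20.

20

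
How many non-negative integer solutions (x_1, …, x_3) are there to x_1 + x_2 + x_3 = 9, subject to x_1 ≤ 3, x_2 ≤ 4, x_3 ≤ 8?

Ignoring the caps, the number of non-negative solutions to x_1+…+x_3 = 9 is C(11,2) = 55.
Subtract solutions that violate a single cap (substitute x_i' = x_i − (cap_i+1)): x_1 ≥ 4 gives C(7,2) = 21; x_2 ≥ 5 gives C(6,2) = 15; x_3 ≥ 9 gives C(2,2) = 1. Together 37.
Add back pairs where two caps are both exceeded: 1 + 0 + 0 = 1.
By inclusion–exclusion the count is 55 − 37 + 1 = 19.

19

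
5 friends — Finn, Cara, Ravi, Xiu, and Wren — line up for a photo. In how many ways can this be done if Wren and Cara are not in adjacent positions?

There are 5! = 120 arrangements in all. If Wren and Cara are adjacent, merging them into one block gives 2·(4)! = 48 arrangements.
Complementary counting: 120 − 48 = 72.

72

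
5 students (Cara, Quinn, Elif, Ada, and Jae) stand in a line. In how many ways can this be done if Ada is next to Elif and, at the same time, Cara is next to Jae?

24

Treat {Ada,Elif} as one block (2 orders) and {Cara,Jae} as another (2 orders).
That leaves 3 units to arrange: 2 × 2 × 3! = 4 × 6 = 24.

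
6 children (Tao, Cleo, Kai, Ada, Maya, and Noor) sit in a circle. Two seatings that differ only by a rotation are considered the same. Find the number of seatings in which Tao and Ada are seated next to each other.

48

Glue Tao and Ada into a block (2 internal orders). Seating 5 units around a circle gives (4)! arrangements.
So 2 × (4)! = 2 × 24 = 48.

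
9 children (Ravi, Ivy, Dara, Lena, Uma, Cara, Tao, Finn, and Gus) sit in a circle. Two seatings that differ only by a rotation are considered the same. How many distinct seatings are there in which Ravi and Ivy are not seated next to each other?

30240

All circular seatings of 9 people number (8)! = 40320.
Those with Ravi next to Ivy: fuse the pair into one unit and seat 8 units around a circle — 2·(7)! = 10080.
Subtracting, 40320 − 10080 = 30240.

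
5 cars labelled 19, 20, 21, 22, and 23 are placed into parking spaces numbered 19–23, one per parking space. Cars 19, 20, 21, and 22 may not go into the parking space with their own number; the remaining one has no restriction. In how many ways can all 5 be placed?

Let Aᵢ (for 19 ≤ i ≤ 22) be the placements that put car i in its forbidden parking space. Any j of these fix j positions, leaving (5−j)! ways to fill the rest, and there are C(4,j) ways to pick which j.
By inclusion–exclusion, the number of valid placements is Σ_{j=0}^{4} (−1)^j C(4,j)·(5−j)!.
Computing: 120 − 96 + 36 − 8 + 1 = 53.

53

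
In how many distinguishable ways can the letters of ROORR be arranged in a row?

ROORR has 5 letters with O appearing twice and R appearing 3 times.
The number of distinct arrangements is 5!/(3!·2!) = 120/12 = 10.

10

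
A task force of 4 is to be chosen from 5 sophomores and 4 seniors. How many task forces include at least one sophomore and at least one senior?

With no constraint there are C(9,4) = 126 possible selections.
Selections missing a whole group: no sophomores → C(4,4) = 1; no seniors → C(5,4) = 5.
Both groups omitted at once is impossible, so 126 − 6 = 120.

120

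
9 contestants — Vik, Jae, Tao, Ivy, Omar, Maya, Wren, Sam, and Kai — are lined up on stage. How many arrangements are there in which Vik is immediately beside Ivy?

80640

Treat {Vik, Ivy} as a single unit. There are 8 units to order, and the pair itself can be ordered 2 ways.
That gives 2 × 8! = 2 × 40320 = 80640.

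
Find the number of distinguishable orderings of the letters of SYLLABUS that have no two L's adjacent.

Total arrangements of SYLLABUS: 8!/(2!·2!) = 10080.
If the two L's are adjacent, glue them into one block, leaving 7 items to arrange: (7)!/(2!) = 2520 ways.
Subtracting, 10080 − 2520 = 7560 arrangements keep the L's apart.

7560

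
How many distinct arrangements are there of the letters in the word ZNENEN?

60

The 6 letters of ZNENEN have repeats: E appearing twice and N appearing 3 times.
Dividing 6! = 720 by 3!·2! = 12 for the repeated letters gives 60.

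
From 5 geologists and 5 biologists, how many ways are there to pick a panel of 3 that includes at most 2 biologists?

Split by how many biologists are chosen (0 through 2).
Sum: C(5,0)·C(5,3) + C(5,1)·C(5,2) + C(5,2)·C(5,1) = 10 + 50 + 50 = 110.

110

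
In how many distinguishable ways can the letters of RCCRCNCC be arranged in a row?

168

The 8 letters of RCCRCNCC have repeats: C appearing 5 times and R appearing twice.
So there are 8! / (5!·2!) = 168 distinguishable arrangements.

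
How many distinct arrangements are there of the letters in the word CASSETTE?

5040

CASSETTE has 8 letters with E appearing twice, S appearing twice, and T appearing twice.
So there are 8! / (2!·2!·2!) = 5040 distinguishable arrangements.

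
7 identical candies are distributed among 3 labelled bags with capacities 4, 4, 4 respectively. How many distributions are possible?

By stars and bars, unrestricted non-negative solutions to x_1+…+x_3 = 7 number C(7+2,2) = 36.
Subtract solutions that violate a single cap (substitute x_i' = x_i − (cap_i+1)): x_1 ≥ 5 gives C(4,2) = 6; x_2 ≥ 5 gives C(4,2) = 6; x_3 ≥ 5 gives C(4,2) = 6. Together 18.
No two caps can be exceeded simultaneously, so the pair terms are all 0.
By inclusion–exclusion the count is 36 − 18 + 0 = 18.

18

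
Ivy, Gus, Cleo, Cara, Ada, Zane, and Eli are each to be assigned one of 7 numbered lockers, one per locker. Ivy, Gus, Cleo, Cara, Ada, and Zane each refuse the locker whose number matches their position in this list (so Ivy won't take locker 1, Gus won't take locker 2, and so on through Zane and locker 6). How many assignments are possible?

2119

Let Aᵢ (for 1 ≤ i ≤ 6) be the placements that put person i in their forbidden locker. Any j of these fix j positions, leaving (7−j)! ways to fill the rest, and there are C(6,j) ways to pick which j.
By inclusion–exclusion, the number of valid placements is Σ_{j=0}^{6} (−1)^j C(6,j)·(7−j)!.
Computing: 5040 − 4320 + 1800 − 480 + 90 − 12 + 1 = 2119.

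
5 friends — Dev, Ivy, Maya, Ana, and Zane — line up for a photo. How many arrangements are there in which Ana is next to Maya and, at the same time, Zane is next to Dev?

24

Treat {Ana,Maya} as one block (2 orders) and {Zane,Dev} as another (2 orders).
That leaves 3 units to arrange: 2 × 2 × 3! = 4 × 6 = 24.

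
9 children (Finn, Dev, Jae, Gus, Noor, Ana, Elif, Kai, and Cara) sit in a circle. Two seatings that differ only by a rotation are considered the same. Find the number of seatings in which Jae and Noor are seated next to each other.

10080

Glue Jae and Noor into a block (2 internal orders). Seating 8 units around a circle gives (7)! arrangements.
So 2 × (7)! = 2 × 5040 = 10080.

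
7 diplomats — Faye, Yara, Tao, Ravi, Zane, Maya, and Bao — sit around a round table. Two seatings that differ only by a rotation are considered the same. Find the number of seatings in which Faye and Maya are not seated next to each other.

480

All circular seatings of 7 people number (6)! = 720.
Those with Faye next to Maya: fuse the pair into one unit and seat 6 units around a circle — 2·(5)! = 240.
Subtracting, 720 − 240 = 480.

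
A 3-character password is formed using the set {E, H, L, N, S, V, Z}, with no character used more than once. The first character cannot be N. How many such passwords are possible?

180

The first character has 7−1 = 6 choices (anything except N).
The remaining 2 characters are filled from the other 6 symbols without repetition: 6 × 5 = 30.
Total: 6 × 30 = 180.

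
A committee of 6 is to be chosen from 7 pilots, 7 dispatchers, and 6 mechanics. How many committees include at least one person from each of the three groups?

With no constraint there are C(20,6) = 38760 possible selections.
Subtract selections that omit an entire group: no pilots → C(13,6) = 1716; no dispatchers → C(13,6) = 1716; no mechanics → C(14,6) = 3003.
Add back selections omitting two groups (i.e. drawn from a single group): C(7,6) + C(7,6) + C(6,6) = 15.
By inclusion–exclusion: 38760 − 6435 + 15 = 32340.

32340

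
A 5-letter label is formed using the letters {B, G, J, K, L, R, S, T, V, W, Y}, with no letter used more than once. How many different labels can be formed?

With no repetition, fill the 5 letters in order: 11 choices, then 10, down to 7.
11 × 10 × 9 × 8 × 7 = 55440.

55440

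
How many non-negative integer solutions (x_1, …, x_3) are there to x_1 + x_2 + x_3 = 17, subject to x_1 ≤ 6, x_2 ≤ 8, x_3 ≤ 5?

By stars and bars, unrestricted non-negative solutions to x_1+…+x_3 = 17 number C(17+2,2) = 171.
Subtract solutions that violate a single cap (substitute x_i' = x_i − (cap_i+1)): x_1 ≥ 7 gives C(12,2) = 66; x_2 ≥ 9 gives C(10,2) = 45; x_3 ≥ 6 gives C(13,2) = 78. Together 189.
Add back pairs where two caps are both exceeded: 3 + 15 + 6 = 24.
By inclusion–exclusion the count is 171 − 189 + 24 = 6.

6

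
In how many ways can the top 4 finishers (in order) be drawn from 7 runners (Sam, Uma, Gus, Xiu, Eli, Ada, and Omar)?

There are 7 choices for 1st place, 6 for 2nd, and so on down to 4 for position 4.
That gives 7 × 6 × 5 × 4 = 840.

840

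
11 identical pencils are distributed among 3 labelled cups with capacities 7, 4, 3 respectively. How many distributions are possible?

10

Without the upper bounds there are C(13,2) = 78 ways to split 11 among 3 cups.
Subtract solutions that violate a single cap (substitute x_i' = x_i − (cap_i+1)): x_1 ≥ 8 gives C(5,2) = 10; x_2 ≥ 5 gives C(8,2) = 28; x_3 ≥ 4 gives C(9,2) = 36. Together 74.
Add back pairs where two caps are both exceeded: 0 + 0 + 6 = 6.
By inclusion–exclusion the count is 78 − 74 + 6 = 10.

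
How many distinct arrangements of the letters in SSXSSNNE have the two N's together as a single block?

210

Treat the 2 copies of N as a single block. The multiset to arrange is then {NN, E, S, S, S, S, X}, 7 items in all.
That gives (7)!/(4!) = 210 arrangements.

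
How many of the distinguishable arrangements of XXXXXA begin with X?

Fix X in the first position and arrange the remaining 5 letters.
Those 5 letters have X appearing 4 times, giving (5)!/(4!) = 5.

5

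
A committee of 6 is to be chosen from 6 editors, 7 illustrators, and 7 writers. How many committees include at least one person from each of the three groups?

Unrestricted: C(20,6) = 38760 ways to pick any 6 of the 20.
Selections missing a whole group: no editors → C(14,6) = 3003; no illustrators → C(13,6) = 1716; no writers → C(13,6) = 1716.
Add back selections omitting two groups (i.e. drawn from a single group): C(6,6) + C(7,6) + C(7,6) = 15.
By inclusion–exclusion: 38760 − 6435 + 15 = 32340.

32340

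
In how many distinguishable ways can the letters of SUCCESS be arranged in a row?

Letter multiplicities in SUCCESS: C×2, E×1, S×3, U×1.
Dividing 7! = 5040 by 3!·2! = 12 for the repeated letters gives 420.

420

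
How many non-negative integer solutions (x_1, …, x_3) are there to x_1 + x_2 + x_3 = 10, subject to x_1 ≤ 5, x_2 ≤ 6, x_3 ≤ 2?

9

Ignoring the caps, the number of non-negative solutions to x_1+…+x_3 = 10 is C(12,2) = 66.
Subtract solutions that violate a single cap (substitute x_i' = x_i − (cap_i+1)): x_1 ≥ 6 gives C(6,2) = 15; x_2 ≥ 7 gives C(5,2) = 10; x_3 ≥ 3 gives C(9,2) = 36. Together 61.
Add back pairs where two caps are both exceeded: 0 + 3 + 1 = 4.
By inclusion–exclusion the count is 66 − 61 + 4 = 9.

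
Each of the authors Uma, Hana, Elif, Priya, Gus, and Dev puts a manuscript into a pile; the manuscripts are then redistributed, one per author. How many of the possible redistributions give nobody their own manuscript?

Count assignments avoiding every fixed point. For any j of the 6 authors fixed to their own manuscript, the other 6−j can be arranged in (6−j)! ways.
By inclusion–exclusion this is Σ_{j=0}^{6} (−1)^j C(6,j)·(6−j)!.
Computing: 720 − 720 + 360 − 120 + 30 − 6 + 1 = 265.

265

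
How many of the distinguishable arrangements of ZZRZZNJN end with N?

210

With the last slot taken by N, it remains to arrange the other 7 letters (ZZRZZJN).
Those 7 letters have Z appearing 4 times, giving (7)!/(4!) = 210.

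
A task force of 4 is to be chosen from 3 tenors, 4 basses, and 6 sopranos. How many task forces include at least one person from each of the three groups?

360

Unrestricted: C(13,4) = 715 ways to pick any 4 of the 13.
Subtract selections that omit an entire group: no tenors → C(10,4) = 210; no basses → C(9,4) = 126; no sopranos → C(7,4) = 35.
Add back selections omitting two groups (i.e. drawn from a single group): C(3,4) + C(4,4) + C(6,4) = 16.
By inclusion–exclusion: 715 − 371 + 16 = 360.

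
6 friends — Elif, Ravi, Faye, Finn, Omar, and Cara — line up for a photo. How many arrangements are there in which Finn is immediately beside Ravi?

Place the 4 others and the Finn-Ravi pair as 5 objects in a line; the pair has 2 internal arrangements.
That gives 2 × 5! = 2 × 120 = 240.

240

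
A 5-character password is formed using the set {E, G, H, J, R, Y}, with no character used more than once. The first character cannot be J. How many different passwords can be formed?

The first character has 6−1 = 5 choices (anything except J).
The remaining 4 characters are filled from the other 5 symbols without repetition: 5 × 4 × 3 × 2 = 120.
Total: 5 × 120 = 600.

600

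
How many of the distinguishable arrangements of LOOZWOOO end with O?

Fix O in the last position and arrange the remaining 7 letters.
Those 7 letters have O appearing 4 times, giving (7)!/(4!) = 210.

210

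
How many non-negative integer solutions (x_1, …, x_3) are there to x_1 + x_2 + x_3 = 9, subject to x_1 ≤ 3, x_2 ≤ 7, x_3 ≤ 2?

9

Without the upper bounds there are C(11,2) = 55 ways to split 9 among 3 variables.
Subtract solutions that violate a single cap (substitute x_i' = x_i − (cap_i+1)): x_1 ≥ 4 gives C(7,2) = 21; x_2 ≥ 8 gives C(3,2) = 3; x_3 ≥ 3 gives C(8,2) = 28. Together 52.
Add back pairs where two caps are both exceeded: 0 + 6 + 0 = 6.
By inclusion–exclusion the count is 55 − 52 + 6 = 9.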